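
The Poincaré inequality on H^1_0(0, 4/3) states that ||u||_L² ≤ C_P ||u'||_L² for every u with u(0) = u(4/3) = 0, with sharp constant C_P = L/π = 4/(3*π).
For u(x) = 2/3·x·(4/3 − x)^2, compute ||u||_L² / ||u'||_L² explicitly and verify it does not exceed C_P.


||u||_L² / ||u'||_L² = 2*sqrt(14)/21 < C_P = 4/(3*π).

u(x) = 2/3·x·(4/3 − x)^2, so u'(x) = 2*x^2 - 32*x/9 + 32/27.
u(x) = 2/3·x·(4/3 − x)^2 vanishes at x = 0 and x = 4/3, so u ∈ H^1_0(0, 4/3). Differentiate via the product rule and integrate the resulting polynomials term by term.
  ∫_0^4/3 u² dx = ∫_0^4/3 (4*x^6/9 - 64*x^5/27 + 128*x^4/27 - 1024*x^3/243 + 1024*x^2/729) dx. Term by term:
    ∫_0^4/3 4*x^6/9 dx = 65536/137781;  ∫_0^4/3 -64*x^5/27 dx = -131072/59049;  ∫_0^4/3 128*x^4/27 dx = 131072/32805;
    ∫_0^4/3 -1024*x^3/243 dx = -65536/19683;  ∫_0^4/3 1024*x^2/729 dx = 65536/59049.
  Sum: 65536/137781 − 131072/59049 + 131072/32805 − 65536/19683 + 65536/59049 = 65536/2066715.
  ∫_0^4/3 (u')² dx = ∫_0^4/3 (4*x^4 - 128*x^3/9 + 1408*x^2/81 - 2048*x/243 + 1024/729) dx. Term by term:
    ∫_0^4/3 4*x^4 dx = 4096/1215;  ∫_0^4/3 -128*x^3/9 dx = -8192/729;  ∫_0^4/3 1408*x^2/81 dx = 90112/6561;
    ∫_0^4/3 -2048*x/243 dx = -16384/2187;  ∫_0^4/3 1024/729 dx = 4096/2187.
  Sum: 4096/1215 − 8192/729 + 90112/6561 − 16384/2187 + 4096/2187 = 8192/32805.
∫_0^4/3 u² dx = 65536/2066715, so ||u||_L² = 256*sqrt(35)/8505.
∫_0^4/3 (u')² dx = 8192/32805, so ||u'||_L² = 64*sqrt(10)/405.
Ratio ||u||_L² / ||u'||_L² = 2*sqrt(14)/21.
Sharp Poincaré constant on H^1_0(0, 4/3) is C_P = L/π = 4/(3*π), achieved by sin(3*π/4·x).
A polynomial bump cannot attain the sharp Poincaré constant (only the first sine eigenfunction does), so the ratio is strictly less than C_P, consistent with ||u||_L² ≤ C_P ||u'||_L².


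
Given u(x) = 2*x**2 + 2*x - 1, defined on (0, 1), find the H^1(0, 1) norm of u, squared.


||u||_{H^1}^2 = 287/15

The H^1 norm (squared) on an interval (0, L) is
  ||u||_{H^1}^2 = ∫_0^L u(x)^2 dx + ∫_0^L u'(x)^2 dx.
Compute u'(x) = 4*x + 2.
Then u(x)^2 = 4*x**4 + 8*x**3 - 4*x + 1 and u'(x)^2 = 16*x**2 + 16*x + 4.
Integrate each monomial from 0 to 1 using ∫_0^1 c·x^n dx = c·1^(n+1)/(n+1):
  ∫_0^1 u(x)^2 dx = ∫_0^1 (4*x^4 + 8*x^3 - 4*x + 1) dx. Term by term:
    ∫_0^1 4*x^4 dx = 4/5;  ∫_0^1 8*x^3 dx = 2;  ∫_0^1 -4*x dx = -2;
    ∫_0^1 1 dx = 1.
  Sum: 4/5 + 2 − 2 + 1 = 9/5.
  ∫_0^1 u'(x)^2 dx = ∫_0^1 (16*x^2 + 16*x + 4) dx. Term by term:
    ∫_0^1 16*x^2 dx = 16/3;  ∫_0^1 16*x dx = 8;  ∫_0^1 4 dx = 4.
  Sum: 16/3 + 8 + 4 = 52/3.
Adding: ||u||_{H^1}^2 = 9/5 + 52/3 = 287/15.


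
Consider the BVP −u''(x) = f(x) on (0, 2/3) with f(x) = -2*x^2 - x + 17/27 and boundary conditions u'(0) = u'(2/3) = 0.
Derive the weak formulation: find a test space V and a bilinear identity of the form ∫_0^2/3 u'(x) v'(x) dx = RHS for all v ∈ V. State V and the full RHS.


V = H^1(0, 2/3) (no boundary constraint on v; u is determined up to an additive constant); weak form: ∫_0^2/3 u'v' dx = ∫_0^2/3 (-2*x^2 - x + 17/27) v dx for all v ∈ V.

Multiply both sides by a test function v and integrate from 0 to 2/3:
  ∫_0^2/3 −u''(x) v(x) dx = ∫_0^2/3 f(x) v(x) dx.
Integrate the LHS by parts once:
  ∫_0^2/3 −u'' v dx = −[u'(x) v(x)]_0^2/3 + ∫_0^2/3 u'(x) v'(x) dx.
Thus ∫_0^2/3 u'(x) v'(x) dx = ∫_0^2/3 f(x) v(x) dx + [u'(x) v(x)]_0^2/3.
Choose V so that boundary terms are either known or forced to vanish.
u has homogeneous Neumann: u'(0) = u'(2/3) = 0. So [u' v]_0^2/3 = 0·v(2/3) − 0·v(0) = 0 for any v; take V = H^1(0, 2/3).
Weak formulation: find u (satisfying any essential BC) such that ∫_0^2/3 u'(x) v'(x) dx = ∫_0^2/3 f v dx for all v ∈ V (homogeneous Neumann, so boundary terms vanish).
Substituting f(x) = -2*x^2 - x + 17/27, the right-hand side is ∫_0^2/3 (-2*x^2 - x + 17/27) v dx.
Compatibility check (pure Neumann): taking v ≡ 1 ∈ V gives 0 = ∫_0^2/3 f dx + (0) − (0), i.e. ∫_0^2/3 f dx must equal u'(0) − u'(2/3) = 0. Indeed ∫_0^2/3 (-2*x^2 - x + 17/27) dx = 0, so the data are compatible. The solution is then unique only up to an additive constant (fix it e.g. by requiring ∫_0^2/3 u dx = 0).


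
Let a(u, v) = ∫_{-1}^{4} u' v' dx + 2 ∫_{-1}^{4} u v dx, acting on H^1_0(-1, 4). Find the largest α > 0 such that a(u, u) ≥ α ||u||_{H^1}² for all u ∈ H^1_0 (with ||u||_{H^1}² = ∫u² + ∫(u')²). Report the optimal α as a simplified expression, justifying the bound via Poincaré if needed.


α = 1

Coercivity of a(·,·) on H^1_0(-1, 4) means a(u, u) ≥ α ||u||_{H^1}² for every u ∈ H^1_0.
The interval has length L = 5, and Poincaré/coercivity depend only on L. Here a(u, u) = ∫(u')² + (2)·∫u².
Here c = 2 ≥ 1, so a(u,u) = ∫(u')² + c∫u² ≥ ∫(u')² + ∫u² = ||u||_{H^1}², i.e. α = 1 works. No larger α is possible: a(u,u) ≥ α||u||_{H^1}² means (1−α)∫(u')² ≥ (α−c)∫u², and for the modes u_n = sin(nπ(x−x₀)/L) (x₀ the left endpoint) one has ∫u_n²/∫(u_n')² = (L/(nπ))² → 0, so a(u_n,u_n)/||u_n||_{H^1}² → 1. Hence the optimal constant is α = 1.
Therefore α = 1.


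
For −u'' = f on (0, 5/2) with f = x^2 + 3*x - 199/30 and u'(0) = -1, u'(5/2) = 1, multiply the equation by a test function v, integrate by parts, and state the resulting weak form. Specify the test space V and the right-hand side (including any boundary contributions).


V = H^1(0, 5/2) (v unrestricted at boundary; u is determined up to an additive constant); weak form: ∫_0^5/2 u'v' dx = ∫_0^5/2 (x^2 + 3*x - 199/30) v dx + v(5/2) + v(0) for all v ∈ V.

Multiply both sides by a test function v and integrate from 0 to 5/2:
  ∫_0^5/2 −u''(x) v(x) dx = ∫_0^5/2 f(x) v(x) dx.
Integrate the LHS by parts once:
  ∫_0^5/2 −u'' v dx = −[u'(x) v(x)]_0^5/2 + ∫_0^5/2 u'(x) v'(x) dx.
Thus ∫_0^5/2 u'(x) v'(x) dx = ∫_0^5/2 f(x) v(x) dx + [u'(x) v(x)]_0^5/2.
Choose V so that boundary terms are either known or forced to vanish.
u has inhomogeneous Neumann u'(0) = -1, u'(5/2) = 1. [u' v]_0^5/2 = (1)·v(5/2) − (-1)·v(0) = v(5/2) + v(0). Take V = H^1(0, 5/2); boundary term becomes part of RHS.
Weak formulation: find u (satisfying any essential BC) such that ∫_0^5/2 u'(x) v'(x) dx = ∫_0^5/2 f v dx + v(5/2) + v(0) for all v ∈ V (Neumann data are natural BCs: they enter the RHS as boundary terms).
Substituting f(x) = x^2 + 3*x - 199/30, the right-hand side is ∫_0^5/2 (x^2 + 3*x - 199/30) v dx + v(5/2) + v(0).
Compatibility check (pure Neumann): taking v ≡ 1 ∈ V gives 0 = ∫_0^5/2 f dx + (1) − (-1), i.e. ∫_0^5/2 f dx must equal u'(0) − u'(5/2) = -2. Indeed ∫_0^5/2 (x^2 + 3*x - 199/30) dx = -2, so the data are compatible. The solution is then unique only up to an additive constant (fix it e.g. by requiring ∫_0^5/2 u dx = 0).


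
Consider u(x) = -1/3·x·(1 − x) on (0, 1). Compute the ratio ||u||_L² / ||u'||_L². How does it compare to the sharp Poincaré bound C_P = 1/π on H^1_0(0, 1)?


||u||_L² / ||u'||_L² = sqrt(10)/10 < C_P = 1/π.

u(x) = -1/3·x·(1 − x), so u'(x) = 2*x/3 - 1/3.
u(x) = -1/3·x·(1 − x) vanishes at x = 0 and x = 1, so u ∈ H^1_0(0, 1). Differentiate via the product rule and integrate the resulting polynomials term by term.
  ∫_0^1 u² dx = ∫_0^1 (x^4/9 - 2*x^3/9 + x^2/9) dx. Term by term:
    ∫_0^1 x^4/9 dx = 1/45;  ∫_0^1 -2*x^3/9 dx = -1/18;  ∫_0^1 x^2/9 dx = 1/27.
  Sum: 1/45 − 1/18 + 1/27 = 1/270.
  ∫_0^1 (u')² dx = ∫_0^1 (4*x^2/9 - 4*x/9 + 1/9) dx. Term by term:
    ∫_0^1 4*x^2/9 dx = 4/27;  ∫_0^1 -4*x/9 dx = -2/9;  ∫_0^1 1/9 dx = 1/9.
  Sum: 4/27 − 2/9 + 1/9 = 1/27.
∫_0^1 u² dx = 1/270, so ||u||_L² = sqrt(30)/90.
∫_0^1 (u')² dx = 1/27, so ||u'||_L² = sqrt(3)/9.
Ratio ||u||_L² / ||u'||_L² = sqrt(10)/10.
Sharp Poincaré constant on H^1_0(0, 1) is C_P = L/π = 1/π, achieved by sin(π·x).
A polynomial bump cannot attain the sharp Poincaré constant (only the first sine eigenfunction does), so the ratio is strictly less than C_P, consistent with ||u||_L² ≤ C_P ||u'||_L².


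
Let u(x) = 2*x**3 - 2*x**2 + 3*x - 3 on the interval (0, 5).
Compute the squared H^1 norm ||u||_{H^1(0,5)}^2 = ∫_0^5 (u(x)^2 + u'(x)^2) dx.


||u||_{H^1}^2 = 1000990/21

The H^1 norm (squared) on an interval (0, L) is
  ||u||_{H^1}^2 = ∫_0^L u(x)^2 dx + ∫_0^L u'(x)^2 dx.
Compute u'(x) = 6*x**2 - 4*x + 3.
Then u(x)^2 = 4*x**6 - 8*x**5 + 16*x**4 - 24*x**3 + 21*x**2 - 18*x + 9 and u'(x)^2 = 36*x**4 - 48*x**3 + 52*x**2 - 24*x + 9.
Integrate each monomial from 0 to 5 using ∫_0^5 c·x^n dx = c·5^(n+1)/(n+1):
  ∫_0^5 u(x)^2 dx = ∫_0^5 (4*x^6 - 8*x^5 + 16*x^4 - 24*x^3 + 21*x^2 - 18*x + 9) dx. Term by term:
    ∫_0^5 4*x^6 dx = 312500/7;  ∫_0^5 -8*x^5 dx = -62500/3;  ∫_0^5 16*x^4 dx = 10000;
    ∫_0^5 -24*x^3 dx = -3750;  ∫_0^5 21*x^2 dx = 875;  ∫_0^5 -18*x dx = -225;
    ∫_0^5 9 dx = 45.
  Sum: 312500/7 − 62500/3 + 10000 − 3750 + 875 − 225 + 45 = 645845/21.
  ∫_0^5 u'(x)^2 dx = ∫_0^5 (36*x^4 - 48*x^3 + 52*x^2 - 24*x + 9) dx. Term by term:
    ∫_0^5 36*x^4 dx = 22500;  ∫_0^5 -48*x^3 dx = -7500;  ∫_0^5 52*x^2 dx = 6500/3;
    ∫_0^5 -24*x dx = -300;  ∫_0^5 9 dx = 45.
  Sum: 22500 − 7500 + 6500/3 − 300 + 45 = 50735/3.
Adding: ||u||_{H^1}^2 = 645845/21 + 50735/3 = 1000990/21.


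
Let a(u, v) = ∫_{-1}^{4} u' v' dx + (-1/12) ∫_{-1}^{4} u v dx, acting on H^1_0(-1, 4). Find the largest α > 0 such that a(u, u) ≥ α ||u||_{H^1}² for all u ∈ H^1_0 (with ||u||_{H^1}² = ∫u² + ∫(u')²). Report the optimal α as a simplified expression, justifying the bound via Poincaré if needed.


α = (-25/12 + π^2)/(π^2 + 25)

Coercivity of a(·,·) on H^1_0(-1, 4) means a(u, u) ≥ α ||u||_{H^1}² for every u ∈ H^1_0.
The interval has length L = 5, and Poincaré/coercivity depend only on L. Here a(u, u) = ∫(u')² + (-1/12)·∫u².
Here c = -1/12 < 0 with |c| < (π/L)² = π^2/25, so coercivity still holds. The condition a(u,u) ≥ α||u||_{H^1}² reads (1−α)∫(u')² ≥ (α−c)∫u². Any admissible α is ≤ 1 (rapidly oscillating u have ∫u²/∫(u')² → 0), and α = 1 would force 0 ≥ (1−c)∫u², impossible since c < 1; so 1−α > 0. By the sharp Poincaré inequality on H^1_0 of an interval of length L, ∫(u')² ≥ (π/L)²∫u² with equality for the first sine mode sin(π(x−x₀)/L) (x₀ the left endpoint), so the inequality holds for all u iff (1−α)(π/L)² ≥ α − c, i.e. α ≤ ((π/L)² + c)/((π/L)² + 1) = (1 + c(L/π)²)/(1 + (L/π)²). (Direct route, valid since c ≤ 0: Poincaré gives c∫u² ≥ c(L/π)²∫(u')², so a(u,u) ≥ (1 + c(L/π)²)∫(u')², while ||u||_{H^1}² ≤ (1 + (L/π)²)∫(u')²; dividing yields the same α.) With (π/L)² = π^2/25 and c = -1/12, the largest admissible constant is α = ((π/L)² + c)/((π/L)² + 1).
Simplifying, α = (-25/12 + π^2)/(π^2 + 25).


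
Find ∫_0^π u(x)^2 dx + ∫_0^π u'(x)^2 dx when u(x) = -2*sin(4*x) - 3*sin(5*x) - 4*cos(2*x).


||u||_{H^1(0,π)}^2 = 400/7 + 191*π

u'(x) = 8*sin(2*x) - 8*cos(4*x) - 15*cos(5*x).
Expand u² and (u')² and integrate term by term on (0, π), using: for integers n ≥ 1, ∫_0^π sin²(nx) dx = ∫_0^π cos²(nx) dx = π/2; for n ≠ n', ∫_0^π sin(nx)sin(n'x) dx = ∫_0^π cos(nx)cos(n'x) dx = 0; and by product-to-sum, ∫_0^π sin(nx)cos(n'x) dx = ½∫_0^π [sin((n+n')x) + sin((n−n')x)] dx, which is 0 when n+n' is even and 2n/(n²−n'²) when n+n' is odd (it need not vanish on (0, π)).
  u² squared terms: (-4)²·∫cos(2x)² dx = 16·π/2 = 8*π;  (-3)²·∫sin(5x)² dx = 9·π/2 = 9*π/2;  (-2)²·∫sin(4x)² dx = 4·π/2 = 2*π.
  u² cross terms: 2·(-4)·(-3)·∫cos(2x)·sin(5x) dx = 24·(10/21) = 80/7;  2·(-4)·(-2)·∫cos(2x)·sin(4x) dx = 16·(0) = 0;  2·(-3)·(-2)·∫sin(5x)·sin(4x) dx = 12·(0) = 0.
  So ∫_0^π u² dx = 8*π + 9*π/2 + 2*π + 80/7 + 0 + 0 = 80/7 + 29*π/2.
  (u')² squared terms: (-15)²·∫cos(5x)² dx = 225·π/2 = 225*π/2;  (-8)²·∫cos(4x)² dx = 64·π/2 = 32*π;  (8)²·∫sin(2x)² dx = 64·π/2 = 32*π.
  (u')² cross terms: 2·(-15)·(-8)·∫cos(5x)·cos(4x) dx = 240·(0) = 0;  2·(-15)·(8)·∫cos(5x)·sin(2x) dx = -240·(-4/21) = 320/7;  2·(-8)·(8)·∫cos(4x)·sin(2x) dx = -128·(0) = 0.
  So ∫_0^π (u')² dx = 225*π/2 + 32*π + 32*π + 0 + 320/7 + 0 = 320/7 + 353*π/2.
||u||_{H^1}^2 = (80/7 + 29*π/2) + (320/7 + 353*π/2) = 400/7 + 191*π.


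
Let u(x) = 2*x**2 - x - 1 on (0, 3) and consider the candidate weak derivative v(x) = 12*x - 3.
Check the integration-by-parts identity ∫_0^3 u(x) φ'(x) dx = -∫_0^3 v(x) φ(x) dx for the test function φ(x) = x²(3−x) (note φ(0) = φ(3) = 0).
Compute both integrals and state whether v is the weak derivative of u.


LHS = -837/20, RHS = -2511/20. No, v is not the weak derivative of u.

u(x) = 2*x**2 - x - 1, classical derivative u'(x) = 4*x - 1.
φ(x) = x²(3−x), so φ'(x) = 3*x*(2 - x).
Note φ(0) = φ(3) = 0, so the boundary term u·φ vanishes.
LHS = ∫_0^3 u(x) φ'(x) dx = ∫_0^3 (-6*x^4 + 15*x^3 - 3*x^2 - 6*x) dx. Term by term:
  ∫_0^3 -6*x^4 dx = -1458/5;  ∫_0^3 15*x^3 dx = 1215/4;  ∫_0^3 -3*x^2 dx = -27;
  ∫_0^3 -6*x dx = -27.
Sum: -1458/5 + 1215/4 − 27 − 27 = -837/20.
So LHS = -837/20.
∫_0^3 v(x) φ(x) dx = ∫_0^3 (-12*x^4 + 39*x^3 - 9*x^2) dx. Term by term:
  ∫_0^3 -12*x^4 dx = -2916/5;  ∫_0^3 39*x^3 dx = 3159/4;  ∫_0^3 -9*x^2 dx = -81.
Sum: -2916/5 + 3159/4 − 81 = 2511/20.
So RHS = -∫_0^3 v(x) φ(x) dx = -2511/20.
LHS − RHS = 837/10 ≠ 0, so the identity fails.
(For a valid weak derivative the identity must hold for EVERY test function, in particular this one. The failure shows v is NOT the weak derivative of u.)
Correct weak derivative would be u'(x) = 4*x - 1.


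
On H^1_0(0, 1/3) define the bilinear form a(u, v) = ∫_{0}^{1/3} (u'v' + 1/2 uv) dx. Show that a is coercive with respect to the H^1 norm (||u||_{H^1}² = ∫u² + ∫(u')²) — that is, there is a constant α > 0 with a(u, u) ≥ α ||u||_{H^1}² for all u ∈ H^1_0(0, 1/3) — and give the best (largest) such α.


α = (1 + 18*π^2)/(2*(1 + 9*π^2))

Coercivity of a(·,·) on H^1_0(0, 1/3) means a(u, u) ≥ α ||u||_{H^1}² for every u ∈ H^1_0.
The interval has length L = 1/3, and Poincaré/coercivity depend only on L. Here a(u, u) = ∫(u')² + (1/2)·∫u².
Here 0 < c = 1/2 < 1. The condition a(u,u) ≥ α||u||_{H^1}² reads (1−α)∫(u')² ≥ (α−c)∫u². Any admissible α is ≤ 1 (rapidly oscillating u have ∫u²/∫(u')² → 0), and α = 1 would force 0 ≥ (1−c)∫u², impossible since c < 1; so 1−α > 0. By the sharp Poincaré inequality on H^1_0 of an interval of length L, ∫(u')² ≥ (π/L)²∫u² with equality for the first sine mode sin(π(x−x₀)/L) (x₀ the left endpoint), so the inequality holds for all u iff (1−α)(π/L)² ≥ α − c, i.e. α ≤ ((π/L)² + c)/((π/L)² + 1) = (1 + c(L/π)²)/(1 + (L/π)²). With (π/L)² = 9*π^2 and c = 1/2, the largest admissible constant is α = ((π/L)² + c)/((π/L)² + 1).
Simplifying, α = (1 + 18*π^2)/(2*(1 + 9*π^2)).


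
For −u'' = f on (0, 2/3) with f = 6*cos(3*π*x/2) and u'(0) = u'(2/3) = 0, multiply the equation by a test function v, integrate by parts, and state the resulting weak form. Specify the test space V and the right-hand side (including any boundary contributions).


V = H^1(0, 2/3) (no boundary constraint on v; u is determined up to an additive constant); weak form: ∫_0^2/3 u'v' dx = ∫_0^2/3 (6*cos(3*π*x/2)) v dx for all v ∈ V.

Multiply both sides by a test function v and integrate from 0 to 2/3:
  ∫_0^2/3 −u''(x) v(x) dx = ∫_0^2/3 f(x) v(x) dx.
Integrate the LHS by parts once:
  ∫_0^2/3 −u'' v dx = −[u'(x) v(x)]_0^2/3 + ∫_0^2/3 u'(x) v'(x) dx.
Thus ∫_0^2/3 u'(x) v'(x) dx = ∫_0^2/3 f(x) v(x) dx + [u'(x) v(x)]_0^2/3.
Choose V so that boundary terms are either known or forced to vanish.
u has homogeneous Neumann: u'(0) = u'(2/3) = 0. So [u' v]_0^2/3 = 0·v(2/3) − 0·v(0) = 0 for any v; take V = H^1(0, 2/3).
Weak formulation: find u (satisfying any essential BC) such that ∫_0^2/3 u'(x) v'(x) dx = ∫_0^2/3 f v dx for all v ∈ V (homogeneous Neumann, so boundary terms vanish).
Substituting f(x) = 6*cos(3*π*x/2), the right-hand side is ∫_0^2/3 (6*cos(3*π*x/2)) v dx.
Compatibility check (pure Neumann): taking v ≡ 1 ∈ V gives 0 = ∫_0^2/3 f dx + (0) − (0), i.e. ∫_0^2/3 f dx must equal u'(0) − u'(2/3) = 0. Indeed ∫_0^2/3 (6*cos(3*π*x/2)) dx = 0, so the data are compatible. The solution is then unique only up to an additive constant (fix it e.g. by requiring ∫_0^2/3 u dx = 0).


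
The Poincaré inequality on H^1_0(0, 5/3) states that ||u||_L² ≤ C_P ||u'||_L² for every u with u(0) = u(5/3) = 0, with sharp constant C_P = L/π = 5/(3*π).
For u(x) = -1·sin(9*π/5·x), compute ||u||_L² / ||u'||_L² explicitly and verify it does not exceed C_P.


||u||_L² / ||u'||_L² = 5/(9*π) < C_P = 5/(3*π).

u(x) = -1·sin(9*π/5·x), so u'(x) = -9*π*cos(9*π*x/5)/5.
Writing u(x) = A·sin(kπx/L) with A = -1 and k = 3, use ∫_0^L sin²(kπx/L) dx = L/2 and ∫_0^L cos²(kπx/L) dx = L/2.
u² = 1·sin²(9*π/5·x) and (u')² = 81*π^2/25·cos²(9*π/5·x), and each of sin², cos² integrates to L/2 = 5/6 over (0, 5/3).
∫_0^5/3 u² dx = 5/6, so ||u||_L² = sqrt(30)/6.
∫_0^5/3 (u')² dx = 27*π^2/10, so ||u'||_L² = 3*sqrt(30)*π/10.
Ratio ||u||_L² / ||u'||_L² = 5/(9*π).
Sharp Poincaré constant on H^1_0(0, 5/3) is C_P = L/π = 5/(3*π), achieved by sin(3*π/5·x).
This is the k = 3 harmonic; the ratio L/(kπ) is strictly less than C_P = L/π, consistent with the sharp inequality ||u||_L² ≤ C_P ||u'||_L².


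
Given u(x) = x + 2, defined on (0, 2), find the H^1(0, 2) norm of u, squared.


||u||_{H^1}^2 = 62/3

The H^1 norm (squared) on an interval (0, L) is
  ||u||_{H^1}^2 = ∫_0^L u(x)^2 dx + ∫_0^L u'(x)^2 dx.
Compute u'(x) = 1.
Then u(x)^2 = x**2 + 4*x + 4 and u'(x)^2 = 1.
Integrate each monomial from 0 to 2 using ∫_0^2 c·x^n dx = c·2^(n+1)/(n+1):
  ∫_0^2 u(x)^2 dx = ∫_0^2 (x^2 + 4*x + 4) dx. Term by term:
    ∫_0^2 x^2 dx = 8/3;  ∫_0^2 4*x dx = 8;  ∫_0^2 4 dx = 8.
  Sum: 8/3 + 8 + 8 = 56/3.
  ∫_0^2 u'(x)^2 dx = ∫_0^2 (1) dx. Term by term:
    ∫_0^2 1 dx = 2.
Adding: ||u||_{H^1}^2 = 56/3 + 2 = 62/3.


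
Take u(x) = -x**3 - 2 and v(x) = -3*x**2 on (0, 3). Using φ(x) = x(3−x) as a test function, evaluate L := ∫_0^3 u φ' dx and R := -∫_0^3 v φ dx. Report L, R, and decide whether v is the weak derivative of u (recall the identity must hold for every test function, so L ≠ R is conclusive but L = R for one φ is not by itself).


LHS = 729/20, RHS = 729/20. Yes, v = u' weakly.

u(x) = -x**3 - 2, classical derivative u'(x) = -3*x**2.
φ(x) = x(3−x), so φ'(x) = 3 - 2*x.
Note φ(0) = φ(3) = 0, so the boundary term u·φ vanishes.
LHS = ∫_0^3 u(x) φ'(x) dx = ∫_0^3 (2*x^4 - 3*x^3 + 4*x - 6) dx. Term by term:
  ∫_0^3 2*x^4 dx = 486/5;  ∫_0^3 -3*x^3 dx = -243/4;  ∫_0^3 4*x dx = 18;
  ∫_0^3 -6 dx = -18.
Sum: 486/5 − 243/4 + 18 − 18 = 729/20.
So LHS = 729/20.
∫_0^3 v(x) φ(x) dx = ∫_0^3 (3*x^4 - 9*x^3) dx. Term by term:
  ∫_0^3 3*x^4 dx = 729/5;  ∫_0^3 -9*x^3 dx = -729/4.
Sum: 729/5 − 729/4 = -729/20.
So RHS = -∫_0^3 v(x) φ(x) dx = 729/20.
LHS = RHS, so the identity holds for this test φ.
Moreover u is smooth here and v(x) = u'(x) = -3*x**2 pointwise, so the identity holds for every test function. Hence v is the weak derivative of u.


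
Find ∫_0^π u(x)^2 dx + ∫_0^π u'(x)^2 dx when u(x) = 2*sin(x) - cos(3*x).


||u||_{H^1(0,π)}^2 = 9*π

u'(x) = 3*sin(3*x) + 2*cos(x).
Expand u² and (u')² and integrate term by term on (0, π), using: for integers n ≥ 1, ∫_0^π sin²(nx) dx = ∫_0^π cos²(nx) dx = π/2; for n ≠ n', ∫_0^π sin(nx)sin(n'x) dx = ∫_0^π cos(nx)cos(n'x) dx = 0; and by product-to-sum, ∫_0^π sin(nx)cos(n'x) dx = ½∫_0^π [sin((n+n')x) + sin((n−n')x)] dx, which is 0 when n+n' is even and 2n/(n²−n'²) when n+n' is odd (it need not vanish on (0, π)).
  u² squared terms: (-1)²·∫cos(3x)² dx = 1·π/2 = π/2;  (2)²·∫sin(x)² dx = 4·π/2 = 2*π.
  u² cross terms: 2·(-1)·(2)·∫cos(3x)·sin(x) dx = -4·(0) = 0.
  So ∫_0^π u² dx = π/2 + 2*π + 0 = 5*π/2.
  (u')² squared terms: (2)²·∫cos(x)² dx = 4·π/2 = 2*π;  (3)²·∫sin(3x)² dx = 9·π/2 = 9*π/2.
  (u')² cross terms: 2·(2)·(3)·∫cos(x)·sin(3x) dx = 12·(0) = 0.
  So ∫_0^π (u')² dx = 2*π + 9*π/2 + 0 = 13*π/2.
||u||_{H^1}^2 = (5*π/2) + (13*π/2) = 9*π.


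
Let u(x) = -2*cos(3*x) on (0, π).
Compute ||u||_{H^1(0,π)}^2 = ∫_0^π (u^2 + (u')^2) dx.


||u||_{H^1(0,π)}^2 = 20*π

u'(x) = 6*sin(3*x).
Expand u² and (u')² and integrate term by term on (0, π), using: for integers n ≥ 1, ∫_0^π sin²(nx) dx = ∫_0^π cos²(nx) dx = π/2; for n ≠ n', ∫_0^π sin(nx)sin(n'x) dx = ∫_0^π cos(nx)cos(n'x) dx = 0; and by product-to-sum, ∫_0^π sin(nx)cos(n'x) dx = ½∫_0^π [sin((n+n')x) + sin((n−n')x)] dx, which is 0 when n+n' is even and 2n/(n²−n'²) when n+n' is odd (it need not vanish on (0, π)).
  u² squared terms: (-2)²·∫cos(3x)² dx = 4·π/2 = 2*π.
  So ∫_0^π u² dx = 2*π.
  (u')² squared terms: (6)²·∫sin(3x)² dx = 36·π/2 = 18*π.
  So ∫_0^π (u')² dx = 18*π.
||u||_{H^1}^2 = (2*π) + (18*π) = 20*π.


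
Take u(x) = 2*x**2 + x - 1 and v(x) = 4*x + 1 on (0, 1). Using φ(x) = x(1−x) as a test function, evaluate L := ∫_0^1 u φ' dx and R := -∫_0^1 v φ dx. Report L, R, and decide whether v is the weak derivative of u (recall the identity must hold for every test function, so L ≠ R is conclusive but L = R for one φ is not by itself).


LHS = -1/2, RHS = -1/2. Yes, v = u' weakly.

u(x) = 2*x**2 + x - 1, classical derivative u'(x) = 4*x + 1.
φ(x) = x(1−x), so φ'(x) = 1 - 2*x.
Note φ(0) = φ(1) = 0, so the boundary term u·φ vanishes.
LHS = ∫_0^1 u(x) φ'(x) dx = ∫_0^1 (-4*x^3 + 3*x - 1) dx. Term by term:
  ∫_0^1 -4*x^3 dx = -1;  ∫_0^1 3*x dx = 3/2;  ∫_0^1 -1 dx = -1.
Sum: -1 + 3/2 − 1 = -1/2.
So LHS = -1/2.
∫_0^1 v(x) φ(x) dx = ∫_0^1 (-4*x^3 + 3*x^2 + x) dx. Term by term:
  ∫_0^1 -4*x^3 dx = -1;  ∫_0^1 3*x^2 dx = 1;  ∫_0^1 x dx = 1/2.
Sum: -1 + 1 + 1/2 = 1/2.
So RHS = -∫_0^1 v(x) φ(x) dx = -1/2.
LHS = RHS, so the identity holds for this test φ.
Moreover u is smooth here and v(x) = u'(x) = 4*x + 1 pointwise, so the identity holds for every test function. Hence v is the weak derivative of u.


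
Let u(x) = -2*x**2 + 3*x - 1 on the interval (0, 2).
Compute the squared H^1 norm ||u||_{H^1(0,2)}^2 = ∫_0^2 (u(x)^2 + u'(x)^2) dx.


||u||_{H^1}^2 = 224/15

The H^1 norm (squared) on an interval (0, L) is
  ||u||_{H^1}^2 = ∫_0^L u(x)^2 dx + ∫_0^L u'(x)^2 dx.
Compute u'(x) = 3 - 4*x.
Then u(x)^2 = 4*x**4 - 12*x**3 + 13*x**2 - 6*x + 1 and u'(x)^2 = 16*x**2 - 24*x + 9.
Integrate each monomial from 0 to 2 using ∫_0^2 c·x^n dx = c·2^(n+1)/(n+1):
  ∫_0^2 u(x)^2 dx = ∫_0^2 (4*x^4 - 12*x^3 + 13*x^2 - 6*x + 1) dx. Term by term:
    ∫_0^2 4*x^4 dx = 128/5;  ∫_0^2 -12*x^3 dx = -48;  ∫_0^2 13*x^2 dx = 104/3;
    ∫_0^2 -6*x dx = -12;  ∫_0^2 1 dx = 2.
  Sum: 128/5 − 48 + 104/3 − 12 + 2 = 34/15.
  ∫_0^2 u'(x)^2 dx = ∫_0^2 (16*x^2 - 24*x + 9) dx. Term by term:
    ∫_0^2 16*x^2 dx = 128/3;  ∫_0^2 -24*x dx = -48;  ∫_0^2 9 dx = 18.
  Sum: 128/3 − 48 + 18 = 38/3.
Adding: ||u||_{H^1}^2 = 34/15 + 38/3 = 224/15.


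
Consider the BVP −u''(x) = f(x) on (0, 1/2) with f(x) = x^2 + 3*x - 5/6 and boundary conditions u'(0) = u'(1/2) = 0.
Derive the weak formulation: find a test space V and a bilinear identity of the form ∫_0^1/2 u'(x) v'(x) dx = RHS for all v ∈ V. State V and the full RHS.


V = H^1(0, 1/2) (no boundary constraint on v; u is determined up to an additive constant); weak form: ∫_0^1/2 u'v' dx = ∫_0^1/2 (x^2 + 3*x - 5/6) v dx for all v ∈ V.

Multiply both sides by a test function v and integrate from 0 to 1/2:
  ∫_0^1/2 −u''(x) v(x) dx = ∫_0^1/2 f(x) v(x) dx.
Integrate the LHS by parts once:
  ∫_0^1/2 −u'' v dx = −[u'(x) v(x)]_0^1/2 + ∫_0^1/2 u'(x) v'(x) dx.
Thus ∫_0^1/2 u'(x) v'(x) dx = ∫_0^1/2 f(x) v(x) dx + [u'(x) v(x)]_0^1/2.
Choose V so that boundary terms are either known or forced to vanish.
u has homogeneous Neumann: u'(0) = u'(1/2) = 0. So [u' v]_0^1/2 = 0·v(1/2) − 0·v(0) = 0 for any v; take V = H^1(0, 1/2).
Weak formulation: find u (satisfying any essential BC) such that ∫_0^1/2 u'(x) v'(x) dx = ∫_0^1/2 f v dx for all v ∈ V (homogeneous Neumann, so boundary terms vanish).
Substituting f(x) = x^2 + 3*x - 5/6, the right-hand side is ∫_0^1/2 (x^2 + 3*x - 5/6) v dx.
Compatibility check (pure Neumann): taking v ≡ 1 ∈ V gives 0 = ∫_0^1/2 f dx + (0) − (0), i.e. ∫_0^1/2 f dx must equal u'(0) − u'(1/2) = 0. Indeed ∫_0^1/2 (x^2 + 3*x - 5/6) dx = 0, so the data are compatible. The solution is then unique only up to an additive constant (fix it e.g. by requiring ∫_0^1/2 u dx = 0).


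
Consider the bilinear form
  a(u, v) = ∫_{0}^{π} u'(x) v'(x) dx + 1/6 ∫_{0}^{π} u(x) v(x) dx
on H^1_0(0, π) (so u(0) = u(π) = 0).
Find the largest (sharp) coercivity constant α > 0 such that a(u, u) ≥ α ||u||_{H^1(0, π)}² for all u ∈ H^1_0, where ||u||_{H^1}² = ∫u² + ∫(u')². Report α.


α = 7/12

Coercivity of a(·,·) on H^1_0(0, π) means a(u, u) ≥ α ||u||_{H^1}² for every u ∈ H^1_0.
The interval has length L = π, and Poincaré/coercivity depend only on L. Here a(u, u) = ∫(u')² + (1/6)·∫u².
Here 0 < c = 1/6 < 1. The condition a(u,u) ≥ α||u||_{H^1}² reads (1−α)∫(u')² ≥ (α−c)∫u². Any admissible α is ≤ 1 (rapidly oscillating u have ∫u²/∫(u')² → 0), and α = 1 would force 0 ≥ (1−c)∫u², impossible since c < 1; so 1−α > 0. By the sharp Poincaré inequality on H^1_0 of an interval of length L, ∫(u')² ≥ (π/L)²∫u² with equality for the first sine mode sin(π(x−x₀)/L) (x₀ the left endpoint), so the inequality holds for all u iff (1−α)(π/L)² ≥ α − c, i.e. α ≤ ((π/L)² + c)/((π/L)² + 1) = (1 + c(L/π)²)/(1 + (L/π)²). With (π/L)² = 1 and c = 1/6, the largest admissible constant is α = ((π/L)² + c)/((π/L)² + 1).
Simplifying, α = 7/12.


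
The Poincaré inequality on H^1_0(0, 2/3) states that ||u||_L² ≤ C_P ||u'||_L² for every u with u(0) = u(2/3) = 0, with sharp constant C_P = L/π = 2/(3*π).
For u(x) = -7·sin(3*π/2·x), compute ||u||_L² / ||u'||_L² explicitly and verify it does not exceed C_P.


||u||_L² / ||u'||_L² = 2/(3*π) = C_P.

u(x) = -7·sin(3*π/2·x), so u'(x) = -21*π*cos(3*π*x/2)/2.
Writing u(x) = A·sin(kπx/L) with A = -7 and k = 1, use ∫_0^L sin²(kπx/L) dx = L/2 and ∫_0^L cos²(kπx/L) dx = L/2.
u² = 49·sin²(3*π/2·x) and (u')² = 441*π^2/4·cos²(3*π/2·x), and each of sin², cos² integrates to L/2 = 1/3 over (0, 2/3).
∫_0^2/3 u² dx = 49/3, so ||u||_L² = 7*sqrt(3)/3.
∫_0^2/3 (u')² dx = 147*π^2/4, so ||u'||_L² = 7*sqrt(3)*π/2.
Ratio ||u||_L² / ||u'||_L² = 2/(3*π).
Sharp Poincaré constant on H^1_0(0, 2/3) is C_P = L/π = 2/(3*π), achieved by sin(3*π/2·x).
This is the k = 1 eigenfunction (up to amplitude), so the ratio equals the sharp Poincaré constant exactly.


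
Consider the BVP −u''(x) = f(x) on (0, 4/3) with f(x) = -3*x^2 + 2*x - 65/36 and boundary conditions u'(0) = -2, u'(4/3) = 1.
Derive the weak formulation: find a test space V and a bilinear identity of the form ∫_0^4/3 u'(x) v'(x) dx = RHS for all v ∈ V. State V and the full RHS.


V = H^1(0, 4/3) (v unrestricted at boundary; u is determined up to an additive constant); weak form: ∫_0^4/3 u'v' dx = ∫_0^4/3 (-3*x^2 + 2*x - 65/36) v dx + v(4/3) + 2·v(0) for all v ∈ V.

Multiply both sides by a test function v and integrate from 0 to 4/3:
  ∫_0^4/3 −u''(x) v(x) dx = ∫_0^4/3 f(x) v(x) dx.
Integrate the LHS by parts once:
  ∫_0^4/3 −u'' v dx = −[u'(x) v(x)]_0^4/3 + ∫_0^4/3 u'(x) v'(x) dx.
Thus ∫_0^4/3 u'(x) v'(x) dx = ∫_0^4/3 f(x) v(x) dx + [u'(x) v(x)]_0^4/3.
Choose V so that boundary terms are either known or forced to vanish.
u has inhomogeneous Neumann u'(0) = -2, u'(4/3) = 1. [u' v]_0^4/3 = (1)·v(4/3) − (-2)·v(0) = v(4/3) + 2·v(0). Take V = H^1(0, 4/3); boundary term becomes part of RHS.
Weak formulation: find u (satisfying any essential BC) such that ∫_0^4/3 u'(x) v'(x) dx = ∫_0^4/3 f v dx + v(4/3) + 2·v(0) for all v ∈ V (Neumann data are natural BCs: they enter the RHS as boundary terms).
Substituting f(x) = -3*x^2 + 2*x - 65/36, the right-hand side is ∫_0^4/3 (-3*x^2 + 2*x - 65/36) v dx + v(4/3) + 2·v(0).
Compatibility check (pure Neumann): taking v ≡ 1 ∈ V gives 0 = ∫_0^4/3 f dx + (1) − (-2), i.e. ∫_0^4/3 f dx must equal u'(0) − u'(4/3) = -3. Indeed ∫_0^4/3 (-3*x^2 + 2*x - 65/36) dx = -3, so the data are compatible. The solution is then unique only up to an additive constant (fix it e.g. by requiring ∫_0^4/3 u dx = 0).


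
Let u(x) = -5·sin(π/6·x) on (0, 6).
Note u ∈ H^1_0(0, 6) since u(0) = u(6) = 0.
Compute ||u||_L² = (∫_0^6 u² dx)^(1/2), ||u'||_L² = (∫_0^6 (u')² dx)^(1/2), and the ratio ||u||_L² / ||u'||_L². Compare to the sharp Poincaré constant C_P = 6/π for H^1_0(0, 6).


||u||_L² / ||u'||_L² = 6/π = C_P.

u(x) = -5·sin(π/6·x), so u'(x) = -5*π*cos(π*x/6)/6.
Writing u(x) = A·sin(kπx/L) with A = -5 and k = 1, use ∫_0^L sin²(kπx/L) dx = L/2 and ∫_0^L cos²(kπx/L) dx = L/2.
u² = 25·sin²(π/6·x) and (u')² = 25*π^2/36·cos²(π/6·x), and each of sin², cos² integrates to L/2 = 3 over (0, 6).
∫_0^6 u² dx = 75, so ||u||_L² = 5*sqrt(3).
∫_0^6 (u')² dx = 25*π^2/12, so ||u'||_L² = 5*sqrt(3)*π/6.
Ratio ||u||_L² / ||u'||_L² = 6/π.
Sharp Poincaré constant on H^1_0(0, 6) is C_P = L/π = 6/π, achieved by sin(π/6·x).
This is the k = 1 eigenfunction (up to amplitude), so the ratio equals the sharp Poincaré constant exactly.


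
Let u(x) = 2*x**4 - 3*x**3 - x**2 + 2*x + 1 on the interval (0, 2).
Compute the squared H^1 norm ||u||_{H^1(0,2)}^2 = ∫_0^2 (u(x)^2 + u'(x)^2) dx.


||u||_{H^1}^2 = 44542/315

The H^1 norm (squared) on an interval (0, L) is
  ||u||_{H^1}^2 = ∫_0^L u(x)^2 dx + ∫_0^L u'(x)^2 dx.
Compute u'(x) = 8*x**3 - 9*x**2 - 2*x + 2.
Then u(x)^2 = 4*x**8 - 12*x**7 + 5*x**6 + 14*x**5 - 7*x**4 - 10*x**3 + 2*x**2 + 4*x + 1 and u'(x)^2 = 64*x**6 - 144*x**5 + 49*x**4 + 68*x**3 - 32*x**2 - 8*x + 4.
Integrate each monomial from 0 to 2 using ∫_0^2 c·x^n dx = c·2^(n+1)/(n+1):
  ∫_0^2 u(x)^2 dx = ∫_0^2 (4*x^8 - 12*x^7 + 5*x^6 + 14*x^5 - 7*x^4 - 10*x^3 + 2*x^2 + 4*x + 1) dx. Term by term:
    ∫_0^2 4*x^8 dx = 2048/9;  ∫_0^2 -12*x^7 dx = -384;  ∫_0^2 5*x^6 dx = 640/7;
    ∫_0^2 14*x^5 dx = 448/3;  ∫_0^2 -7*x^4 dx = -224/5;  ∫_0^2 -10*x^3 dx = -40;
    ∫_0^2 2*x^2 dx = 16/3;  ∫_0^2 4*x dx = 8;  ∫_0^2 1 dx = 2.
  Sum: 2048/9 − 384 + 640/7 + 448/3 − 224/5 − 40 + 16/3 + 8 + 2 = 4678/315.
  ∫_0^2 u'(x)^2 dx = ∫_0^2 (64*x^6 - 144*x^5 + 49*x^4 + 68*x^3 - 32*x^2 - 8*x + 4) dx. Term by term:
    ∫_0^2 64*x^6 dx = 8192/7;  ∫_0^2 -144*x^5 dx = -1536;  ∫_0^2 49*x^4 dx = 1568/5;
    ∫_0^2 68*x^3 dx = 272;  ∫_0^2 -32*x^2 dx = -256/3;  ∫_0^2 -8*x dx = -16;
    ∫_0^2 4 dx = 8.
  Sum: 8192/7 − 1536 + 1568/5 + 272 − 256/3 − 16 + 8 = 13288/105.
Adding: ||u||_{H^1}^2 = 4678/315 + 13288/105 = 44542/315.


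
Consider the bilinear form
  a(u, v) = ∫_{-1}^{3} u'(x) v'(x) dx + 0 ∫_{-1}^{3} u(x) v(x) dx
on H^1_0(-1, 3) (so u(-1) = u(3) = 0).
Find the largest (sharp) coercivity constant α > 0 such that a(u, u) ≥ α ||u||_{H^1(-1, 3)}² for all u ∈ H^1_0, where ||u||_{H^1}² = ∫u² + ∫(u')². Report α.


α = π^2/(π^2 + 16)

Coercivity of a(·,·) on H^1_0(-1, 3) means a(u, u) ≥ α ||u||_{H^1}² for every u ∈ H^1_0.
The interval has length L = 4, and Poincaré/coercivity depend only on L. Here a(u, u) = ∫(u')² + (0)·∫u².
Here c = 0, so a(u,u) = ∫(u')² alone. The condition a(u,u) ≥ α||u||_{H^1}² reads (1−α)∫(u')² ≥ (α−c)∫u². Any admissible α is ≤ 1 (rapidly oscillating u have ∫u²/∫(u')² → 0), and α = 1 would force 0 ≥ (1−c)∫u², impossible since c < 1; so 1−α > 0. By the sharp Poincaré inequality on H^1_0 of an interval of length L, ∫(u')² ≥ (π/L)²∫u² with equality for the first sine mode sin(π(x−x₀)/L) (x₀ the left endpoint), so the inequality holds for all u iff (1−α)(π/L)² ≥ α − c, i.e. α ≤ ((π/L)² + c)/((π/L)² + 1) = (1 + c(L/π)²)/(1 + (L/π)²). (Direct route, valid since c ≤ 0: Poincaré gives c∫u² ≥ c(L/π)²∫(u')², so a(u,u) ≥ (1 + c(L/π)²)∫(u')², while ||u||_{H^1}² ≤ (1 + (L/π)²)∫(u')²; dividing yields the same α.) With (π/L)² = π^2/16 and c = 0, the largest admissible constant is α = ((π/L)² + c)/((π/L)² + 1).
Simplifying, α = π^2/(π^2 + 16).


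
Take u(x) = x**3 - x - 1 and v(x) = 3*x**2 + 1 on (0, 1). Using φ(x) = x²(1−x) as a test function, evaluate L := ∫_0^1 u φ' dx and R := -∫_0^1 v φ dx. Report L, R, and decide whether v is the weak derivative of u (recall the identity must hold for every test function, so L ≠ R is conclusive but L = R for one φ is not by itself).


LHS = -1/60, RHS = -11/60. No, v is not the weak derivative of u.

u(x) = x**3 - x - 1, classical derivative u'(x) = 3*x**2 - 1.
φ(x) = x²(1−x), so φ'(x) = x*(2 - 3*x).
Note φ(0) = φ(1) = 0, so the boundary term u·φ vanishes.
LHS = ∫_0^1 u(x) φ'(x) dx = ∫_0^1 (-3*x^5 + 2*x^4 + 3*x^3 + x^2 - 2*x) dx. Term by term:
  ∫_0^1 -3*x^5 dx = -1/2;  ∫_0^1 2*x^4 dx = 2/5;  ∫_0^1 3*x^3 dx = 3/4;
  ∫_0^1 x^2 dx = 1/3;  ∫_0^1 -2*x dx = -1.
Sum: -1/2 + 2/5 + 3/4 + 1/3 − 1 = -1/60.
So LHS = -1/60.
∫_0^1 v(x) φ(x) dx = ∫_0^1 (-3*x^5 + 3*x^4 - x^3 + x^2) dx. Term by term:
  ∫_0^1 -3*x^5 dx = -1/2;  ∫_0^1 3*x^4 dx = 3/5;  ∫_0^1 -x^3 dx = -1/4;
  ∫_0^1 x^2 dx = 1/3.
Sum: -1/2 + 3/5 − 1/4 + 1/3 = 11/60.
So RHS = -∫_0^1 v(x) φ(x) dx = -11/60.
LHS − RHS = 1/6 ≠ 0, so the identity fails.
(For a valid weak derivative the identity must hold for EVERY test function, in particular this one. The failure shows v is NOT the weak derivative of u.)
Correct weak derivative would be u'(x) = 3*x**2 - 1.


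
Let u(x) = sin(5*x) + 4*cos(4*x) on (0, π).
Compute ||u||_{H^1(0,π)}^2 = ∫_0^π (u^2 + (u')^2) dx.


||u||_{H^1(0,π)}^2 = 1360/9 + 149*π

u'(x) = -16*sin(4*x) + 5*cos(5*x).
Expand u² and (u')² and integrate term by term on (0, π), using: for integers n ≥ 1, ∫_0^π sin²(nx) dx = ∫_0^π cos²(nx) dx = π/2; for n ≠ n', ∫_0^π sin(nx)sin(n'x) dx = ∫_0^π cos(nx)cos(n'x) dx = 0; and by product-to-sum, ∫_0^π sin(nx)cos(n'x) dx = ½∫_0^π [sin((n+n')x) + sin((n−n')x)] dx, which is 0 when n+n' is even and 2n/(n²−n'²) when n+n' is odd (it need not vanish on (0, π)).
  u² squared terms: (4)²·∫cos(4x)² dx = 16·π/2 = 8*π;  (1)²·∫sin(5x)² dx = 1·π/2 = π/2.
  u² cross terms: 2·(4)·(1)·∫cos(4x)·sin(5x) dx = 8·(10/9) = 80/9.
  So ∫_0^π u² dx = 8*π + π/2 + 80/9 = 80/9 + 17*π/2.
  (u')² squared terms: (-16)²·∫sin(4x)² dx = 256·π/2 = 128*π;  (5)²·∫cos(5x)² dx = 25·π/2 = 25*π/2.
  (u')² cross terms: 2·(-16)·(5)·∫sin(4x)·cos(5x) dx = -160·(-8/9) = 1280/9.
  So ∫_0^π (u')² dx = 128*π + 25*π/2 + 1280/9 = 1280/9 + 281*π/2.
||u||_{H^1}^2 = (80/9 + 17*π/2) + (1280/9 + 281*π/2) = 1360/9 + 149*π.


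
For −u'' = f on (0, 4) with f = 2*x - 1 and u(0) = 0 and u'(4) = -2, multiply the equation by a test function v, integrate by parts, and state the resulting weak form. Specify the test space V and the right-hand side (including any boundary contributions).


V = {v ∈ H^1(0, 4) : v(0) = 0} (test functions vanish at x = 0 where u is specified); weak form: ∫_0^4 u'v' dx = ∫_0^4 (2*x - 1) v dx − 2·v(4) for all v ∈ V.

Multiply both sides by a test function v and integrate from 0 to 4:
  ∫_0^4 −u''(x) v(x) dx = ∫_0^4 f(x) v(x) dx.
Integrate the LHS by parts once:
  ∫_0^4 −u'' v dx = −[u'(x) v(x)]_0^4 + ∫_0^4 u'(x) v'(x) dx.
Thus ∫_0^4 u'(x) v'(x) dx = ∫_0^4 f(x) v(x) dx + [u'(x) v(x)]_0^4.
Choose V so that boundary terms are either known or forced to vanish.
Mixed BC: u(0) = 0 (Dirichlet) and u'(4) = -2 (Neumann). Define V = {v ∈ H^1(0, 4) : v(0) = 0}. Then [u' v]_0^4 = u'(4)·v(4) − u'(0)·0 = − 2·v(4).
Weak formulation: find u (satisfying any essential BC) such that ∫_0^4 u'(x) v'(x) dx = ∫_0^4 f v dx − 2·v(4) for all v ∈ V (Dirichlet at 0 absorbed into V; Neumann datum at x = 4 contributes the boundary term).
Substituting f(x) = 2*x - 1, the right-hand side is ∫_0^4 (2*x - 1) v dx − 2·v(4).


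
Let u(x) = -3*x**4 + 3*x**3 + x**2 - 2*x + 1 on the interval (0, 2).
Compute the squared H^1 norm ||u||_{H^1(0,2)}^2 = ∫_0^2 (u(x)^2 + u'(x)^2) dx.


||u||_{H^1}^2 = 13126/15

The H^1 norm (squared) on an interval (0, L) is
  ||u||_{H^1}^2 = ∫_0^L u(x)^2 dx + ∫_0^L u'(x)^2 dx.
Compute u'(x) = -12*x**3 + 9*x**2 + 2*x - 2.
Then u(x)^2 = 9*x**8 - 18*x**7 + 3*x**6 + 18*x**5 - 17*x**4 + 2*x**3 + 6*x**2 - 4*x + 1 and u'(x)^2 = 144*x**6 - 216*x**5 + 33*x**4 + 84*x**3 - 32*x**2 - 8*x + 4.
Integrate each monomial from 0 to 2 using ∫_0^2 c·x^n dx = c·2^(n+1)/(n+1):
  ∫_0^2 u(x)^2 dx = ∫_0^2 (9*x^8 - 18*x^7 + 3*x^6 + 18*x^5 - 17*x^4 + 2*x^3 + 6*x^2 - 4*x + 1) dx. Term by term:
    ∫_0^2 9*x^8 dx = 512;  ∫_0^2 -18*x^7 dx = -576;  ∫_0^2 3*x^6 dx = 384/7;
    ∫_0^2 18*x^5 dx = 192;  ∫_0^2 -17*x^4 dx = -544/5;  ∫_0^2 2*x^3 dx = 8;
    ∫_0^2 6*x^2 dx = 16;  ∫_0^2 -4*x dx = -8;  ∫_0^2 1 dx = 2.
  Sum: 512 − 576 + 384/7 + 192 − 544/5 + 8 + 16 − 8 + 2 = 3222/35.
  ∫_0^2 u'(x)^2 dx = ∫_0^2 (144*x^6 - 216*x^5 + 33*x^4 + 84*x^3 - 32*x^2 - 8*x + 4) dx. Term by term:
    ∫_0^2 144*x^6 dx = 18432/7;  ∫_0^2 -216*x^5 dx = -2304;  ∫_0^2 33*x^4 dx = 1056/5;
    ∫_0^2 84*x^3 dx = 336;  ∫_0^2 -32*x^2 dx = -256/3;  ∫_0^2 -8*x dx = -16;
    ∫_0^2 4 dx = 8.
  Sum: 18432/7 − 2304 + 1056/5 + 336 − 256/3 − 16 + 8 = 82216/105.
Adding: ||u||_{H^1}^2 = 3222/35 + 82216/105 = 13126/15.


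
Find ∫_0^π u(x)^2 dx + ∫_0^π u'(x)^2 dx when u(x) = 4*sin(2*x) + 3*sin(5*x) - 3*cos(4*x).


||u||_{H^1(0,π)}^2 = -340 + 467*π/2

u'(x) = 12*sin(4*x) + 8*cos(2*x) + 15*cos(5*x).
Expand u² and (u')² and integrate term by term on (0, π), using: for integers n ≥ 1, ∫_0^π sin²(nx) dx = ∫_0^π cos²(nx) dx = π/2; for n ≠ n', ∫_0^π sin(nx)sin(n'x) dx = ∫_0^π cos(nx)cos(n'x) dx = 0; and by product-to-sum, ∫_0^π sin(nx)cos(n'x) dx = ½∫_0^π [sin((n+n')x) + sin((n−n')x)] dx, which is 0 when n+n' is even and 2n/(n²−n'²) when n+n' is odd (it need not vanish on (0, π)).
  u² squared terms: (-3)²·∫cos(4x)² dx = 9·π/2 = 9*π/2;  (3)²·∫sin(5x)² dx = 9·π/2 = 9*π/2;  (4)²·∫sin(2x)² dx = 16·π/2 = 8*π.
  u² cross terms: 2·(-3)·(3)·∫cos(4x)·sin(5x) dx = -18·(10/9) = -20;  2·(-3)·(4)·∫cos(4x)·sin(2x) dx = -24·(0) = 0;  2·(3)·(4)·∫sin(5x)·sin(2x) dx = 24·(0) = 0.
  So ∫_0^π u² dx = 9*π/2 + 9*π/2 + 8*π − 20 + 0 + 0 = -20 + 17*π.
  (u')² squared terms: (8)²·∫cos(2x)² dx = 64·π/2 = 32*π;  (12)²·∫sin(4x)² dx = 144·π/2 = 72*π;  (15)²·∫cos(5x)² dx = 225·π/2 = 225*π/2.
  (u')² cross terms: 2·(8)·(12)·∫cos(2x)·sin(4x) dx = 192·(0) = 0;  2·(8)·(15)·∫cos(2x)·cos(5x) dx = 240·(0) = 0;  2·(12)·(15)·∫sin(4x)·cos(5x) dx = 360·(-8/9) = -320.
  So ∫_0^π (u')² dx = 32*π + 72*π + 225*π/2 + 0 + 0 − 320 = -320 + 433*π/2.
||u||_{H^1}^2 = (-20 + 17*π) + (-320 + 433*π/2) = -340 + 467*π/2.


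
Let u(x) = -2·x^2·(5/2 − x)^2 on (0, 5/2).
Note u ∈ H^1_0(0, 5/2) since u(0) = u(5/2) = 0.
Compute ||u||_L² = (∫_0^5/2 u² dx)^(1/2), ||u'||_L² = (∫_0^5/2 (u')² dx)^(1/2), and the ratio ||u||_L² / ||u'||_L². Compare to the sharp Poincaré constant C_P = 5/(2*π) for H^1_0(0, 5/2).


||u||_L² / ||u'||_L² = 5*sqrt(3)/12 < C_P = 5/(2*π).

u(x) = -2·x^2·(5/2 − x)^2, so u'(x) = x*(-8*x^2 + 30*x - 25).
u(x) = -2·x^2·(5/2 − x)^2 vanishes at x = 0 and x = 5/2, so u ∈ H^1_0(0, 5/2). Differentiate via the product rule and integrate the resulting polynomials term by term.
  ∫_0^5/2 u² dx = ∫_0^5/2 (4*x^8 - 40*x^7 + 150*x^6 - 250*x^5 + 625*x^4/4) dx. Term by term:
    ∫_0^5/2 4*x^8 dx = 1953125/1152;  ∫_0^5/2 -40*x^7 dx = -1953125/256;  ∫_0^5/2 150*x^6 dx = 5859375/448;
    ∫_0^5/2 -250*x^5 dx = -1953125/192;  ∫_0^5/2 625*x^4/4 dx = 390625/128.
  Sum: 1953125/1152 − 1953125/256 + 5859375/448 − 1953125/192 + 390625/128 = 390625/16128.
  ∫_0^5/2 (u')² dx = ∫_0^5/2 (64*x^6 - 480*x^5 + 1300*x^4 - 1500*x^3 + 625*x^2) dx. Term by term:
    ∫_0^5/2 64*x^6 dx = 78125/14;  ∫_0^5/2 -480*x^5 dx = -78125/4;  ∫_0^5/2 1300*x^4 dx = 203125/8;
    ∫_0^5/2 -1500*x^3 dx = -234375/16;  ∫_0^5/2 625*x^2 dx = 78125/24.
  Sum: 78125/14 − 78125/4 + 203125/8 − 234375/16 + 78125/24 = 15625/336.
∫_0^5/2 u² dx = 390625/16128, so ||u||_L² = 625*sqrt(7)/336.
∫_0^5/2 (u')² dx = 15625/336, so ||u'||_L² = 125*sqrt(21)/84.
Ratio ||u||_L² / ||u'||_L² = 5*sqrt(3)/12.
Sharp Poincaré constant on H^1_0(0, 5/2) is C_P = L/π = 5/(2*π), achieved by sin(2*π/5·x).
A polynomial bump cannot attain the sharp Poincaré constant (only the first sine eigenfunction does), so the ratio is strictly less than C_P, consistent with ||u||_L² ≤ C_P ||u'||_L².
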